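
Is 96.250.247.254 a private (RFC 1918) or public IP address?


RFC 1918 private ranges:
  10.0.0.0/8 (10.0.0.0 - 10.255.255.255)
  172.16.0.0/12 (172.16.0.0 - 172.31.255.255)
  192.168.0.0/16 (192.168.0.0 - 192.168.255.255)
Public (not in any RFC 1918 range)


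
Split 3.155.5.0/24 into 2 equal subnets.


New prefix = 24 + 1 = 25
Each subnet has 128 addresses
  3.155.5.0/25
  3.155.5.128/25
Subnets: 3.155.5.0/25, 3.155.5.128/25


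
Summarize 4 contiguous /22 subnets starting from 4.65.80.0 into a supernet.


Original prefix: /22
Number of subnets: 4 = 2^2
New prefix = 22 - 2 = 20
Supernet: 4.65.80.0/20


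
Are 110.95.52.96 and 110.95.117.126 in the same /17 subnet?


Mask: 255.255.128.0
110.95.52.96 AND mask = 110.95.0.0
110.95.117.126 AND mask = 110.95.0.0
Yes, same subnet (110.95.0.0)


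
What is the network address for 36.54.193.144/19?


IP:   00100100.00110110.11000001.10010000
Mask: 11111111.11111111.11100000.00000000
AND operation:
Net:  00100100.00110110.11000000.00000000
Network: 36.54.192.0/19


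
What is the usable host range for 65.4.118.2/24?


Network: 65.4.118.0
Broadcast: 65.4.118.255
First usable = network + 1
Last usable = broadcast - 1
Range: 65.4.118.1 to 65.4.118.254


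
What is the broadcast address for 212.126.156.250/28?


Network: 212.126.156.240/28
Host bits = 4
Set all host bits to 1:
Broadcast: 212.126.156.255


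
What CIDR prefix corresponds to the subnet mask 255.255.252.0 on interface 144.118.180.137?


Binary: 11111111.11111111.11111100.00000000
Count leading 1s
Prefix: /22


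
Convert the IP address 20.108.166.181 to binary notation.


20 = 00010100
108 = 01101100
166 = 10100110
181 = 10110101
Binary: 00010100.01101100.10100110.10110101


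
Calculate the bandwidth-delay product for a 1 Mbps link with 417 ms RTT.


BDP = bandwidth * RTT
= 1 Mbps * 417 ms
= 1 * 1e6 * 417 / 1000 bits
= 417000 bits
= 52125 bytes
= 50.9033 KB
BDP = 417000 bits (52125 bytes)


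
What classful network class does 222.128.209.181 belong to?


First octet: 222
Binary: 11011110
110xxxxx -> Class C (192-223)
Class C, default mask 255.255.255.0 (/24)


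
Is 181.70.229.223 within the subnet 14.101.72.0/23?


Subnet network: 14.101.72.0
Test IP AND mask: 181.70.228.0
No, 181.70.229.223 is not in 14.101.72.0/23


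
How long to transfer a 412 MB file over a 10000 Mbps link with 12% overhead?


Effective throughput = 10000 * (1 - 12/100) = 8800 Mbps
File size in Mb = 412 * 8 = 3296 Mb
Time = 3296 / 8800
Time = 0.3745 seconds


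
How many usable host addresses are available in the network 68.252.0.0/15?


Host bits = 32 - 15 = 17
Total addresses = 2^17 = 131072
Usable = total - 2 (network and broadcast)
Usable hosts: 131070


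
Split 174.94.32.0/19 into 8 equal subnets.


New prefix = 19 + 3 = 22
Each subnet has 1024 addresses
  174.94.32.0/22
  174.94.36.0/22
  174.94.40.0/22
  174.94.44.0/22
  174.94.48.0/22
  174.94.52.0/22
  174.94.56.0/22
  174.94.60.0/22
Subnets: 174.94.32.0/22, 174.94.36.0/22, 174.94.40.0/22, 174.94.44.0/22, 174.94.48.0/22, 174.94.52.0/22, 174.94.56.0/22, 174.94.60.0/22


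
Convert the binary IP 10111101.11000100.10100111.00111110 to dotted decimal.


10111101 = 189
11000100 = 196
10100111 = 167
00111110 = 62
IP: 189.196.167.62


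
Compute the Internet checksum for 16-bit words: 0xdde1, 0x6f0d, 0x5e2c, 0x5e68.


Sum all words (with carry folding):
+ 0xdde1 = 0xdde1
+ 0x6f0d = 0x4cef
+ 0x5e2c = 0xab1b
+ 0x5e68 = 0x0984
One's complement: ~0x0984
Checksum = 0xf67b


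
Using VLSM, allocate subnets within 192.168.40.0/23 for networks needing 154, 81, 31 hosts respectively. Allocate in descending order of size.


154 hosts -> /24 (254 usable): 192.168.40.0/24
81 hosts -> /25 (126 usable): 192.168.41.0/25
31 hosts -> /26 (62 usable): 192.168.41.128/26
Allocation: 192.168.40.0/24 (154 hosts, 254 usable); 192.168.41.0/25 (81 hosts, 126 usable); 192.168.41.128/26 (31 hosts, 62 usable)


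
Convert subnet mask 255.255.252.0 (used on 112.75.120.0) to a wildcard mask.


Subnet mask: 255.255.252.0
Wildcard = 255.255.255.255 - subnet mask
255 - 255 = 0
255 - 255 = 0
255 - 252 = 3
255 - 0 = 255
Wildcard: 0.0.3.255


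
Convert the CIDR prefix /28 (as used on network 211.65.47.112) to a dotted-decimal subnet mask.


/28 means 28 network bits, 4 host bits
Binary: 11111111111111111111111111110000
Mask: 255.255.255.240


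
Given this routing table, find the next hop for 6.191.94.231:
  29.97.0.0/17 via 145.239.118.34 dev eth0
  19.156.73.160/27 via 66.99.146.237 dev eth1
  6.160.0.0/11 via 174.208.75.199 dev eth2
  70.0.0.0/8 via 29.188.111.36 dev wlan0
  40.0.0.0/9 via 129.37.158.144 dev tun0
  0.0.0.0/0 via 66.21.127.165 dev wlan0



Longest prefix match for 6.191.94.231:
  /17 29.97.0.0: no
  /27 19.156.73.160: no
  /11 6.160.0.0: MATCH
  /8 70.0.0.0: no
  /9 40.0.0.0: no
  /0 0.0.0.0: MATCH
Selected: next-hop 174.208.75.199 via eth2 (matched /11)


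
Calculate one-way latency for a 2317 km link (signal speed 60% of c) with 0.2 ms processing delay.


Speed = 0.6 * 3e5 km/s = 180000 km/s
Propagation delay = 2317 / 180000 = 0.0129 s = 12.8722 ms
Processing delay = 0.2 ms
Total one-way latency = 13.0722 ms


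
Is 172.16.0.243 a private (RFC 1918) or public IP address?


RFC 1918 private ranges:
  10.0.0.0/8 (10.0.0.0 - 10.255.255.255)
  172.16.0.0/12 (172.16.0.0 - 172.31.255.255)
  192.168.0.0/16 (192.168.0.0 - 192.168.255.255)
Private (in 172.16.0.0/12)


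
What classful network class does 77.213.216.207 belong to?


First octet: 77
Binary: 01001101
0xxxxxxx -> Class A (1-126)
Class A, default mask 255.0.0.0 (/8)


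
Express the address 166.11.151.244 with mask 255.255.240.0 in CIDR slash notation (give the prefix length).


Binary: 11111111.11111111.11110000.00000000
Count leading 1s
Prefix: /20


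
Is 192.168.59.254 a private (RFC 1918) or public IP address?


RFC 1918 private ranges:
  10.0.0.0/8 (10.0.0.0 - 10.255.255.255)
  172.16.0.0/12 (172.16.0.0 - 172.31.255.255)
  192.168.0.0/16 (192.168.0.0 - 192.168.255.255)
Private (in 192.168.0.0/16)


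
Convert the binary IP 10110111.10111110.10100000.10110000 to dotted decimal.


10110111 = 183
10111110 = 190
10100000 = 160
10110000 = 176
IP: 183.190.160.176


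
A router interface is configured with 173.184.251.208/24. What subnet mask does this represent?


/24 means 24 network bits, 8 host bits
Binary: 11111111111111111111111100000000
Mask: 255.255.255.0


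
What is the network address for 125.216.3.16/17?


IP:   01111101.11011000.00000011.00010000
Mask: 11111111.11111111.10000000.00000000
AND operation:
Net:  01111101.11011000.00000000.00000000
Network: 125.216.0.0/17


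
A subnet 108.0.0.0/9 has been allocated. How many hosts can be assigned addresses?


Host bits = 32 - 9 = 23
Total addresses = 2^23 = 8388608
Usable = total - 2 (network and broadcast)
Usable hosts: 8388606


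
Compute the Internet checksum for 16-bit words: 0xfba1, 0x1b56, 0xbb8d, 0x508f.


Sum all words (with carry folding):
+ 0xfba1 = 0xfba1
+ 0x1b56 = 0x16f8
+ 0xbb8d = 0xd285
+ 0x508f = 0x2315
One's complement: ~0x2315
Checksum = 0xdcea


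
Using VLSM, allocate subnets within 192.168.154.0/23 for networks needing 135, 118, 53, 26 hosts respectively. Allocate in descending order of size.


135 hosts -> /24 (254 usable): 192.168.154.0/24
118 hosts -> /25 (126 usable): 192.168.155.0/25
53 hosts -> /26 (62 usable): 192.168.155.128/26
26 hosts -> /27 (30 usable): 192.168.155.192/27
Allocation: 192.168.154.0/24 (135 hosts, 254 usable); 192.168.155.0/25 (118 hosts, 126 usable); 192.168.155.128/26 (53 hosts, 62 usable); 192.168.155.192/27 (26 hosts, 30 usable)


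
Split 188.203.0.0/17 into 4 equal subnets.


New prefix = 17 + 2 = 19
Each subnet has 8192 addresses
  188.203.0.0/19
  188.203.32.0/19
  188.203.64.0/19
  188.203.96.0/19
Subnets: 188.203.0.0/19, 188.203.32.0/19, 188.203.64.0/19, 188.203.96.0/19


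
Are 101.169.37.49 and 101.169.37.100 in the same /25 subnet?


Mask: 255.255.255.128
101.169.37.49 AND mask = 101.169.37.0
101.169.37.100 AND mask = 101.169.37.0
Yes, same subnet (101.169.37.0)


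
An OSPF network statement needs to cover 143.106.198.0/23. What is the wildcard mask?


Subnet mask: 255.255.254.0
Wildcard = 255.255.255.255 - subnet mask
255 - 255 = 0
255 - 255 = 0
255 - 254 = 1
255 - 0 = 255
Wildcard: 0.0.1.255


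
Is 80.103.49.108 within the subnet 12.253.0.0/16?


Subnet network: 12.253.0.0
Test IP AND mask: 80.103.0.0
No, 80.103.49.108 is not in 12.253.0.0/16


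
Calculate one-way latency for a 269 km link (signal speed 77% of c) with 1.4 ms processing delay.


Speed = 0.77 * 3e5 km/s = 231000 km/s
Propagation delay = 269 / 231000 = 0.0012 s = 1.1645 ms
Processing delay = 1.4 ms
Total one-way latency = 2.5645 ms


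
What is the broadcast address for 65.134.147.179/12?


Network: 65.128.0.0/12
Host bits = 20
Set all host bits to 1:
Broadcast: 65.143.255.255


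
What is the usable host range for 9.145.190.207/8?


Network: 9.0.0.0
Broadcast: 9.255.255.255
First usable = network + 1
Last usable = broadcast - 1
Range: 9.0.0.1 to 9.255.255.254


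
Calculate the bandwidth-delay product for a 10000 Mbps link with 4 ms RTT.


BDP = bandwidth * RTT
= 10000 Mbps * 4 ms
= 10000 * 1e6 * 4 / 1000 bits
= 40000000 bits
= 5000000 bytes
= 4882.8125 KB
BDP = 40000000 bits (5000000 bytes)


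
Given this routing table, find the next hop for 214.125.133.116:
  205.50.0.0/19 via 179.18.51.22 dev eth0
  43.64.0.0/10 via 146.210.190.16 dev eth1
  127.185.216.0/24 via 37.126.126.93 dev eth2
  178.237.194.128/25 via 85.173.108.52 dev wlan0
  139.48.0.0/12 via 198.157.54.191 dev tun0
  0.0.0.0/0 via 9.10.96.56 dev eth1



Longest prefix match for 214.125.133.116:
  /19 205.50.0.0: no
  /10 43.64.0.0: no
  /24 127.185.216.0: no
  /25 178.237.194.128: no
  /12 139.48.0.0: no
  /0 0.0.0.0: MATCH
Selected: next-hop 9.10.96.56 via eth1 (matched /0)


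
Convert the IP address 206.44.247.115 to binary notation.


206 = 11001110
44 = 00101100
247 = 11110111
115 = 01110011
Binary: 11001110.00101100.11110111.01110011


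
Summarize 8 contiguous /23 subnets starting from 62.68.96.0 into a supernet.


Original prefix: /23
Number of subnets: 8 = 2^3
New prefix = 23 - 3 = 20
Supernet: 62.68.96.0/20


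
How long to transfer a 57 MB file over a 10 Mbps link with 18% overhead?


Effective throughput = 10 * (1 - 18/100) = 8.2 Mbps
File size in Mb = 57 * 8 = 456 Mb
Time = 456 / 8.2
Time = 55.6098 seconds


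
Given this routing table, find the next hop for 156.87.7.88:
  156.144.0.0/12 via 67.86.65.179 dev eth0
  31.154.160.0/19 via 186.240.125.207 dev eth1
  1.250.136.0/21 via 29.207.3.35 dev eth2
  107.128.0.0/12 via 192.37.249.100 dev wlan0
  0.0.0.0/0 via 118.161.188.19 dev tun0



Longest prefix match for 156.87.7.88:
  /12 156.144.0.0: no
  /19 31.154.160.0: no
  /21 1.250.136.0: no
  /12 107.128.0.0: no
  /0 0.0.0.0: MATCH
Selected: next-hop 118.161.188.19 via tun0 (matched /0)


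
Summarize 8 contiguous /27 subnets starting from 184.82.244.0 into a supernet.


Original prefix: /27
Number of subnets: 8 = 2^3
New prefix = 27 - 3 = 24
Supernet: 184.82.244.0/24


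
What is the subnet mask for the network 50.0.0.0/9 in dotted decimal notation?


/9 means 9 network bits, 23 host bits
Binary: 11111111100000000000000000000000
Mask: 255.128.0.0


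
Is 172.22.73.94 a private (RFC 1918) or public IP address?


RFC 1918 private ranges:
  10.0.0.0/8 (10.0.0.0 - 10.255.255.255)
  172.16.0.0/12 (172.16.0.0 - 172.31.255.255)
  192.168.0.0/16 (192.168.0.0 - 192.168.255.255)
Private (in 172.16.0.0/12)


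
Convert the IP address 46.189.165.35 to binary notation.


46 = 00101110
189 = 10111101
165 = 10100101
35 = 00100011
Binary: 00101110.10111101.10100101.00100011


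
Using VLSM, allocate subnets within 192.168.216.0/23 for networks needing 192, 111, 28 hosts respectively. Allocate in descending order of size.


192 hosts -> /24 (254 usable): 192.168.216.0/24
111 hosts -> /25 (126 usable): 192.168.217.0/25
28 hosts -> /27 (30 usable): 192.168.217.128/27
Allocation: 192.168.216.0/24 (192 hosts, 254 usable); 192.168.217.0/25 (111 hosts, 126 usable); 192.168.217.128/27 (28 hosts, 30 usable)


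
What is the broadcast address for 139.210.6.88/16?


Network: 139.210.0.0/16
Host bits = 16
Set all host bits to 1:
Broadcast: 139.210.255.255


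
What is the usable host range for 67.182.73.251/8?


Network: 67.0.0.0
Broadcast: 67.255.255.255
First usable = network + 1
Last usable = broadcast - 1
Range: 67.0.0.1 to 67.255.255.254


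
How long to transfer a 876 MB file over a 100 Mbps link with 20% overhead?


Effective throughput = 100 * (1 - 20/100) = 80 Mbps
File size in Mb = 876 * 8 = 7008 Mb
Time = 7008 / 80
Time = 87.6 seconds


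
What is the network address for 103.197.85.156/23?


IP:   01100111.11000101.01010101.10011100
Mask: 11111111.11111111.11111110.00000000
AND operation:
Net:  01100111.11000101.01010100.00000000
Network: 103.197.84.0/23


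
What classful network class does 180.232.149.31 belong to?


First octet: 180
Binary: 10110100
10xxxxxx -> Class B (128-191)
Class B, default mask 255.255.0.0 (/16)


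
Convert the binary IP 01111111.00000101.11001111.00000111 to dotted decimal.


01111111 = 127
00000101 = 5
11001111 = 207
00000111 = 7
IP: 127.5.207.7


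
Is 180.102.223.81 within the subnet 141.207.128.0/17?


Subnet network: 141.207.128.0
Test IP AND mask: 180.102.128.0
No, 180.102.223.81 is not in 141.207.128.0/17


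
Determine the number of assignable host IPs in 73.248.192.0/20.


Host bits = 32 - 20 = 12
Total addresses = 2^12 = 4096
Usable = total - 2 (network and broadcast)
Usable hosts: 4094


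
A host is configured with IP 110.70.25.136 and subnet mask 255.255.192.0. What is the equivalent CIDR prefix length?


Binary: 11111111.11111111.11000000.00000000
Count leading 1s
Prefix: /18


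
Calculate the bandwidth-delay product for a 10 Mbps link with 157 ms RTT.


BDP = bandwidth * RTT
= 10 Mbps * 157 ms
= 10 * 1e6 * 157 / 1000 bits
= 1570000 bits
= 196250 bytes
= 191.6504 KB
BDP = 1570000 bits (196250 bytes)


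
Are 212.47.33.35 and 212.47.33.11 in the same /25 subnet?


Mask: 255.255.255.128
212.47.33.35 AND mask = 212.47.33.0
212.47.33.11 AND mask = 212.47.33.0
Yes, same subnet (212.47.33.0)


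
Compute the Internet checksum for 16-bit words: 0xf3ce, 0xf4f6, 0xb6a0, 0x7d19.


Sum all words (with carry folding):
+ 0xf3ce = 0xf3ce
+ 0xf4f6 = 0xe8c5
+ 0xb6a0 = 0x9f66
+ 0x7d19 = 0x1c80
One's complement: ~0x1c80
Checksum = 0xe37f


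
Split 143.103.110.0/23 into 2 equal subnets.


New prefix = 23 + 1 = 24
Each subnet has 256 addresses
  143.103.110.0/24
  143.103.111.0/24
Subnets: 143.103.110.0/24, 143.103.111.0/24


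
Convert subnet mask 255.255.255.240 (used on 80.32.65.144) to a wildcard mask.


Subnet mask: 255.255.255.240
Wildcard = 255.255.255.255 - subnet mask
255 - 255 = 0
255 - 255 = 0
255 - 255 = 0
255 - 240 = 15
Wildcard: 0.0.0.15


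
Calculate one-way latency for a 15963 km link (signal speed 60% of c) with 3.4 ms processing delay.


Speed = 0.6 * 3e5 km/s = 180000 km/s
Propagation delay = 15963 / 180000 = 0.0887 s = 88.6833 ms
Processing delay = 3.4 ms
Total one-way latency = 92.0833 ms


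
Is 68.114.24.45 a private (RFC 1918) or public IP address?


RFC 1918 private ranges:
  10.0.0.0/8 (10.0.0.0 - 10.255.255.255)
  172.16.0.0/12 (172.16.0.0 - 172.31.255.255)
  192.168.0.0/16 (192.168.0.0 - 192.168.255.255)
Public (not in any RFC 1918 range)


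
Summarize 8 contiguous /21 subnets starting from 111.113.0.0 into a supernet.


Original prefix: /21
Number of subnets: 8 = 2^3
New prefix = 21 - 3 = 18
Supernet: 111.113.0.0/18


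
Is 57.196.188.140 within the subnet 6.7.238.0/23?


Subnet network: 6.7.238.0
Test IP AND mask: 57.196.188.0
No, 57.196.188.140 is not in 6.7.238.0/23


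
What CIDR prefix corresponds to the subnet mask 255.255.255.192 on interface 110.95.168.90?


Binary: 11111111.11111111.11111111.11000000
Count leading 1s
Prefix: /26


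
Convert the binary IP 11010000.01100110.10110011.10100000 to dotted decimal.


11010000 = 208
01100110 = 102
10110011 = 179
10100000 = 160
IP: 208.102.179.160


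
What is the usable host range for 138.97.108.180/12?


Network: 138.96.0.0
Broadcast: 138.111.255.255
First usable = network + 1
Last usable = broadcast - 1
Range: 138.96.0.1 to 138.111.255.254


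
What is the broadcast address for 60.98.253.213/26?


Network: 60.98.253.192/26
Host bits = 6
Set all host bits to 1:
Broadcast: 60.98.253.255


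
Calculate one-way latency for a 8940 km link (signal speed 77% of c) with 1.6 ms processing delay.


Speed = 0.77 * 3e5 km/s = 231000 km/s
Propagation delay = 8940 / 231000 = 0.0387 s = 38.7013 ms
Processing delay = 1.6 ms
Total one-way latency = 40.3013 ms


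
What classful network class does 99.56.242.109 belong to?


First octet: 99
Binary: 01100011
0xxxxxxx -> Class A (1-126)
Class A, default mask 255.0.0.0 (/8)


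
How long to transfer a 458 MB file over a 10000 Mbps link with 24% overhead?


Effective throughput = 10000 * (1 - 24/100) = 7600 Mbps
File size in Mb = 458 * 8 = 3664 Mb
Time = 3664 / 7600
Time = 0.4821 seconds


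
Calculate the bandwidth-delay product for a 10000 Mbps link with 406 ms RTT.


BDP = bandwidth * RTT
= 10000 Mbps * 406 ms
= 10000 * 1e6 * 406 / 1000 bits
= 4060000000 bits
= 507500000 bytes
= 495605.4688 KB
BDP = 4060000000 bits (507500000 bytes)


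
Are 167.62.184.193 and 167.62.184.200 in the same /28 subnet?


Mask: 255.255.255.240
167.62.184.193 AND mask = 167.62.184.192
167.62.184.200 AND mask = 167.62.184.192
Yes, same subnet (167.62.184.192)


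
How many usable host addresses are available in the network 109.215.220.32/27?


Host bits = 32 - 27 = 5
Total addresses = 2^5 = 32
Usable = total - 2 (network and broadcast)
Usable hosts: 30


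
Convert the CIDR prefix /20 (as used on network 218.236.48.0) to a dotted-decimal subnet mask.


/20 means 20 network bits, 12 host bits
Binary: 11111111111111111111000000000000
Mask: 255.255.240.0


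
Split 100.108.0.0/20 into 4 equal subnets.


New prefix = 20 + 2 = 22
Each subnet has 1024 addresses
  100.108.0.0/22
  100.108.4.0/22
  100.108.8.0/22
  100.108.12.0/22
Subnets: 100.108.0.0/22, 100.108.4.0/22, 100.108.8.0/22, 100.108.12.0/22


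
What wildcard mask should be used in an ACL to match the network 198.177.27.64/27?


Subnet mask: 255.255.255.224
Wildcard = 255.255.255.255 - subnet mask
255 - 255 = 0
255 - 255 = 0
255 - 255 = 0
255 - 224 = 31
Wildcard: 0.0.0.31


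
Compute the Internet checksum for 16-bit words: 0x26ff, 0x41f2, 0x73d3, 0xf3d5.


Sum all words (with carry folding):
+ 0x26ff = 0x26ff
+ 0x41f2 = 0x68f1
+ 0x73d3 = 0xdcc4
+ 0xf3d5 = 0xd09a
One's complement: ~0xd09a
Checksum = 0x2f65


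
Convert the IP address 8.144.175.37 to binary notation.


8 = 00001000
144 = 10010000
175 = 10101111
37 = 00100101
Binary: 00001000.10010000.10101111.00100101


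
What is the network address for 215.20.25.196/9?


IP:   11010111.00010100.00011001.11000100
Mask: 11111111.10000000.00000000.00000000
AND operation:
Net:  11010111.00000000.00000000.00000000
Network: 215.0.0.0/9


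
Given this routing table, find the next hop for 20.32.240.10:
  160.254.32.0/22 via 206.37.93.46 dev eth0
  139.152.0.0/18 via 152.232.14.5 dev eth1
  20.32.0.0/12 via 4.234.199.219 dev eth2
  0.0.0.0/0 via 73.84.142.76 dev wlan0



Longest prefix match for 20.32.240.10:
  /22 160.254.32.0: no
  /18 139.152.0.0: no
  /12 20.32.0.0: MATCH
  /0 0.0.0.0: MATCH
Selected: next-hop 4.234.199.219 via eth2 (matched /12)


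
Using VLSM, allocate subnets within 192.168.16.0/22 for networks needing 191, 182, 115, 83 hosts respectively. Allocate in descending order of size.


191 hosts -> /24 (254 usable): 192.168.16.0/24
182 hosts -> /24 (254 usable): 192.168.17.0/24
115 hosts -> /25 (126 usable): 192.168.18.0/25
83 hosts -> /25 (126 usable): 192.168.18.128/25
Allocation: 192.168.16.0/24 (191 hosts, 254 usable); 192.168.17.0/24 (182 hosts, 254 usable); 192.168.18.0/25 (115 hosts, 126 usable); 192.168.18.128/25 (83 hosts, 126 usable)


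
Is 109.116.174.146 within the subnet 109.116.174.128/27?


Subnet network: 109.116.174.128
Test IP AND mask: 109.116.174.128
Yes, 109.116.174.146 is in 109.116.174.128/27


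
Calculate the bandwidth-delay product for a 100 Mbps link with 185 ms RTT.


BDP = bandwidth * RTT
= 100 Mbps * 185 ms
= 100 * 1e6 * 185 / 1000 bits
= 18500000 bits
= 2312500 bytes
= 2258.3008 KB
BDP = 18500000 bits (2312500 bytes)


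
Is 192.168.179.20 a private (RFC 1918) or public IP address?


RFC 1918 private ranges:
  10.0.0.0/8 (10.0.0.0 - 10.255.255.255)
  172.16.0.0/12 (172.16.0.0 - 172.31.255.255)
  192.168.0.0/16 (192.168.0.0 - 192.168.255.255)
Private (in 192.168.0.0/16)


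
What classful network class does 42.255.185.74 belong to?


First octet: 42
Binary: 00101010
0xxxxxxx -> Class A (1-126)
Class A, default mask 255.0.0.0 (/8)


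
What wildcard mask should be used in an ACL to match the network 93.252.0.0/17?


Subnet mask: 255.255.128.0
Wildcard = 255.255.255.255 - subnet mask
255 - 255 = 0
255 - 255 = 0
255 - 128 = 127
255 - 0 = 255
Wildcard: 0.0.127.255


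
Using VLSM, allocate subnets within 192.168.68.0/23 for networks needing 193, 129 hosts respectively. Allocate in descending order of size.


193 hosts -> /24 (254 usable): 192.168.68.0/24
129 hosts -> /24 (254 usable): 192.168.69.0/24
Allocation: 192.168.68.0/24 (193 hosts, 254 usable); 192.168.69.0/24 (129 hosts, 254 usable)


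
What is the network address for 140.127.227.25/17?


IP:   10001100.01111111.11100011.00011001
Mask: 11111111.11111111.10000000.00000000
AND operation:
Net:  10001100.01111111.10000000.00000000
Network: 140.127.128.0/17


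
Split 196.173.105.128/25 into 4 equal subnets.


New prefix = 25 + 2 = 27
Each subnet has 32 addresses
  196.173.105.128/27
  196.173.105.160/27
  196.173.105.192/27
  196.173.105.224/27
Subnets: 196.173.105.128/27, 196.173.105.160/27, 196.173.105.192/27, 196.173.105.224/27


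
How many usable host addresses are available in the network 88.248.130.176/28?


Host bits = 32 - 28 = 4
Total addresses = 2^4 = 16
Usable = total - 2 (network and broadcast)
Usable hosts: 14


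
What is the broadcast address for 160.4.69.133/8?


Network: 160.0.0.0/8
Host bits = 24
Set all host bits to 1:
Broadcast: 160.255.255.255


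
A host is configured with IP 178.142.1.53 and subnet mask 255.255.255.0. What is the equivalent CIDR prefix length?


Binary: 11111111.11111111.11111111.00000000
Count leading 1s
Prefix: /24


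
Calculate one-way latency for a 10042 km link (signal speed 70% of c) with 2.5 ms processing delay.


Speed = 0.7 * 3e5 km/s = 210000 km/s
Propagation delay = 10042 / 210000 = 0.0478 s = 47.819 ms
Processing delay = 2.5 ms
Total one-way latency = 50.319 ms


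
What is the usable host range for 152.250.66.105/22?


Network: 152.250.64.0
Broadcast: 152.250.67.255
First usable = network + 1
Last usable = broadcast - 1
Range: 152.250.64.1 to 152.250.67.254


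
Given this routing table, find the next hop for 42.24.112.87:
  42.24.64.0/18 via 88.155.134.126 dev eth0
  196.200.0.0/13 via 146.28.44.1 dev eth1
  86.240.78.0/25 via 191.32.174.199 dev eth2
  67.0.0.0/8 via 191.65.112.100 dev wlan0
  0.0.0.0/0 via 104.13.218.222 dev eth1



Longest prefix match for 42.24.112.87:
  /18 42.24.64.0: MATCH
  /13 196.200.0.0: no
  /25 86.240.78.0: no
  /8 67.0.0.0: no
  /0 0.0.0.0: MATCH
Selected: next-hop 88.155.134.126 via eth0 (matched /18)


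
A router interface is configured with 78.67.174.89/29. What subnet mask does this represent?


/29 means 29 network bits, 3 host bits
Binary: 11111111111111111111111111111000
Mask: 255.255.255.248


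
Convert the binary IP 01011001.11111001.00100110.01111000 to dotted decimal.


01011001 = 89
11111001 = 249
00100110 = 38
01111000 = 120
IP: 89.249.38.120


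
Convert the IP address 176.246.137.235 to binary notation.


176 = 10110000
246 = 11110110
137 = 10001001
235 = 11101011
Binary: 10110000.11110110.10001001.11101011


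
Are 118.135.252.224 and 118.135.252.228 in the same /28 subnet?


Mask: 255.255.255.240
118.135.252.224 AND mask = 118.135.252.224
118.135.252.228 AND mask = 118.135.252.224
Yes, same subnet (118.135.252.224)


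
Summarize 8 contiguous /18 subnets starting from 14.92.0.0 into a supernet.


Original prefix: /18
Number of subnets: 8 = 2^3
New prefix = 18 - 3 = 15
Supernet: 14.92.0.0/15


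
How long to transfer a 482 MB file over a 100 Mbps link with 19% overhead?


Effective throughput = 100 * (1 - 19/100) = 81 Mbps
File size in Mb = 482 * 8 = 3856 Mb
Time = 3856 / 81
Time = 47.6049 seconds


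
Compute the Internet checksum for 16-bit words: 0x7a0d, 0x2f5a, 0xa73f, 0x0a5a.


Sum all words (with carry folding):
+ 0x7a0d = 0x7a0d
+ 0x2f5a = 0xa967
+ 0xa73f = 0x50a7
+ 0x0a5a = 0x5b01
One's complement: ~0x5b01
Checksum = 0xa4fe


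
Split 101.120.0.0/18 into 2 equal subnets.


New prefix = 18 + 1 = 19
Each subnet has 8192 addresses
  101.120.0.0/19
  101.120.32.0/19
Subnets: 101.120.0.0/19, 101.120.32.0/19


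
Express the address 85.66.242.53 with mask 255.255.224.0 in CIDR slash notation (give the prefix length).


Binary: 11111111.11111111.11100000.00000000
Count leading 1s
Prefix: /19


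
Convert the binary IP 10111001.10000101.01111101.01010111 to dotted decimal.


10111001 = 185
10000101 = 133
01111101 = 125
01010111 = 87
IP: 185.133.125.87


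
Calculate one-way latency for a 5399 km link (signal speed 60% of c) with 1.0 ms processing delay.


Speed = 0.6 * 3e5 km/s = 180000 km/s
Propagation delay = 5399 / 180000 = 0.03 s = 29.9944 ms
Processing delay = 1.0 ms
Total one-way latency = 30.9944 ms


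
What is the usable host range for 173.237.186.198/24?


Network: 173.237.186.0
Broadcast: 173.237.186.255
First usable = network + 1
Last usable = broadcast - 1
Range: 173.237.186.1 to 173.237.186.254


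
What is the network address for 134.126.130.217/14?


IP:   10000110.01111110.10000010.11011001
Mask: 11111111.11111100.00000000.00000000
AND operation:
Net:  10000110.01111100.00000000.00000000
Network: 134.124.0.0/14


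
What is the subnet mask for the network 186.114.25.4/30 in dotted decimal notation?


/30 means 30 network bits, 2 host bits
Binary: 11111111111111111111111111111100
Mask: 255.255.255.252


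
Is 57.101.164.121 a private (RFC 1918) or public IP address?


RFC 1918 private ranges:
  10.0.0.0/8 (10.0.0.0 - 10.255.255.255)
  172.16.0.0/12 (172.16.0.0 - 172.31.255.255)
  192.168.0.0/16 (192.168.0.0 - 192.168.255.255)
Public (not in any RFC 1918 range)


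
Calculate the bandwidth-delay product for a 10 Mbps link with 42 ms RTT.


BDP = bandwidth * RTT
= 10 Mbps * 42 ms
= 10 * 1e6 * 42 / 1000 bits
= 420000 bits
= 52500 bytes
= 51.2695 KB
BDP = 420000 bits (52500 bytes)


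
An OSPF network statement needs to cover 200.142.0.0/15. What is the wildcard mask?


Subnet mask: 255.254.0.0
Wildcard = 255.255.255.255 - subnet mask
255 - 255 = 0
255 - 254 = 1
255 - 0 = 255
255 - 0 = 255
Wildcard: 0.1.255.255


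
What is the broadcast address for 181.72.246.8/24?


Network: 181.72.246.0/24
Host bits = 8
Set all host bits to 1:
Broadcast: 181.72.246.255


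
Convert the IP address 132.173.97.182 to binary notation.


132 = 10000100
173 = 10101101
97 = 01100001
182 = 10110110
Binary: 10000100.10101101.01100001.10110110


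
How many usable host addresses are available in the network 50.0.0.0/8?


Host bits = 32 - 8 = 24
Total addresses = 2^24 = 16777216
Usable = total - 2 (network and broadcast)
Usable hosts: 16777214


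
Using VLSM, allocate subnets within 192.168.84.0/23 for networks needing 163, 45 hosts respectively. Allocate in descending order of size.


163 hosts -> /24 (254 usable): 192.168.84.0/24
45 hosts -> /26 (62 usable): 192.168.85.0/26
Allocation: 192.168.84.0/24 (163 hosts, 254 usable); 192.168.85.0/26 (45 hosts, 62 usable)


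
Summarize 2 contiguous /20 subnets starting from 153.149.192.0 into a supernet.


Original prefix: /20
Number of subnets: 2 = 2^1
New prefix = 20 - 1 = 19
Supernet: 153.149.192.0/19


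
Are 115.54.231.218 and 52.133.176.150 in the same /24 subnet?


Mask: 255.255.255.0
115.54.231.218 AND mask = 115.54.231.0
52.133.176.150 AND mask = 52.133.176.0
No, different subnets (115.54.231.0 vs 52.133.176.0)


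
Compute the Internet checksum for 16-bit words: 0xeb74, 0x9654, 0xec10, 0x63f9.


Sum all words (with carry folding):
+ 0xeb74 = 0xeb74
+ 0x9654 = 0x81c9
+ 0xec10 = 0x6dda
+ 0x63f9 = 0xd1d3
One's complement: ~0xd1d3
Checksum = 0x2e2c


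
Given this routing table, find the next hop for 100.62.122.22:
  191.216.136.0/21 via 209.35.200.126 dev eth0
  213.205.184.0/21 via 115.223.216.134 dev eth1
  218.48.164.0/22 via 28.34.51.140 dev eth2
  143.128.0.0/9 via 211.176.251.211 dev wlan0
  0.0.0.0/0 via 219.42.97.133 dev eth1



Longest prefix match for 100.62.122.22:
  /21 191.216.136.0: no
  /21 213.205.184.0: no
  /22 218.48.164.0: no
  /9 143.128.0.0: no
  /0 0.0.0.0: MATCH
Selected: next-hop 219.42.97.133 via eth1 (matched /0)


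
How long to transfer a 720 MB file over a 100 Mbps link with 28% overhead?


Effective throughput = 100 * (1 - 28/100) = 72 Mbps
File size in Mb = 720 * 8 = 5760 Mb
Time = 5760 / 72
Time = 80 seconds


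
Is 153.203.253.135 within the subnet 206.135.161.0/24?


Subnet network: 206.135.161.0
Test IP AND mask: 153.203.253.0
No, 153.203.253.135 is not in 206.135.161.0/24


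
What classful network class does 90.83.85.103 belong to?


First octet: 90
Binary: 01011010
0xxxxxxx -> Class A (1-126)
Class A, default mask 255.0.0.0 (/8)


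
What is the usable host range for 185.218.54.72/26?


Network: 185.218.54.64
Broadcast: 185.218.54.127
First usable = network + 1
Last usable = broadcast - 1
Range: 185.218.54.65 to 185.218.54.126


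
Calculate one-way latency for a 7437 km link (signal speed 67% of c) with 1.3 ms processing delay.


Speed = 0.67 * 3e5 km/s = 201000 km/s
Propagation delay = 7437 / 201000 = 0.037 s = 37 ms
Processing delay = 1.3 ms
Total one-way latency = 38.3 ms


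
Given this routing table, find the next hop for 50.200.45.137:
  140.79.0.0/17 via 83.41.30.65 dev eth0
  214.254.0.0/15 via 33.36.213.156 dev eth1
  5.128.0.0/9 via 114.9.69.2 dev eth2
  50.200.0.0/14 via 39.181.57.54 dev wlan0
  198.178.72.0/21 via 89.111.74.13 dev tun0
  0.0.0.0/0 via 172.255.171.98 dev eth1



Longest prefix match for 50.200.45.137:
  /17 140.79.0.0: no
  /15 214.254.0.0: no
  /9 5.128.0.0: no
  /14 50.200.0.0: MATCH
  /21 198.178.72.0: no
  /0 0.0.0.0: MATCH
Selected: next-hop 39.181.57.54 via wlan0 (matched /14)


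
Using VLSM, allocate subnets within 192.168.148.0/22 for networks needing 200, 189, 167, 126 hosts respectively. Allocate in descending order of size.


200 hosts -> /24 (254 usable): 192.168.148.0/24
189 hosts -> /24 (254 usable): 192.168.149.0/24
167 hosts -> /24 (254 usable): 192.168.150.0/24
126 hosts -> /25 (126 usable): 192.168.151.0/25
Allocation: 192.168.148.0/24 (200 hosts, 254 usable); 192.168.149.0/24 (189 hosts, 254 usable); 192.168.150.0/24 (167 hosts, 254 usable); 192.168.151.0/25 (126 hosts, 126 usable)


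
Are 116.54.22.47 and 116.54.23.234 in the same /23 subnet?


Mask: 255.255.254.0
116.54.22.47 AND mask = 116.54.22.0
116.54.23.234 AND mask = 116.54.22.0
Yes, same subnet (116.54.22.0)


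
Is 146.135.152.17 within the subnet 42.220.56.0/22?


Subnet network: 42.220.56.0
Test IP AND mask: 146.135.152.0
No, 146.135.152.17 is not in 42.220.56.0/22


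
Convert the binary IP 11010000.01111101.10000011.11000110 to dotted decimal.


11010000 = 208
01111101 = 125
10000011 = 131
11000110 = 198
IP: 208.125.131.198


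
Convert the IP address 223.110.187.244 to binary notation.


223 = 11011111
110 = 01101110
187 = 10111011
244 = 11110100
Binary: 11011111.01101110.10111011.11110100


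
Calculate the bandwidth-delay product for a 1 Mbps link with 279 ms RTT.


BDP = bandwidth * RTT
= 1 Mbps * 279 ms
= 1 * 1e6 * 279 / 1000 bits
= 279000 bits
= 34875 bytes
= 34.0576 KB
BDP = 279000 bits (34875 bytes)


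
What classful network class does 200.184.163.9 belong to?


First octet: 200
Binary: 11001000
110xxxxx -> Class C (192-223)
Class C, default mask 255.255.255.0 (/24)


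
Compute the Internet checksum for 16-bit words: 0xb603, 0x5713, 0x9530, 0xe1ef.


Sum all words (with carry folding):
+ 0xb603 = 0xb603
+ 0x5713 = 0x0d17
+ 0x9530 = 0xa247
+ 0xe1ef = 0x8437
One's complement: ~0x8437
Checksum = 0x7bc8


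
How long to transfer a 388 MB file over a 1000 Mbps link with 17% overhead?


Effective throughput = 1000 * (1 - 17/100) = 830 Mbps
File size in Mb = 388 * 8 = 3104 Mb
Time = 3104 / 830
Time = 3.7398 seconds


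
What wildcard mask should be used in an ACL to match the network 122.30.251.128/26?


Subnet mask: 255.255.255.192
Wildcard = 255.255.255.255 - subnet mask
255 - 255 = 0
255 - 255 = 0
255 - 255 = 0
255 - 192 = 63
Wildcard: 0.0.0.63


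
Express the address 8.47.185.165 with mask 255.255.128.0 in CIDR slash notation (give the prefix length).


Binary: 11111111.11111111.10000000.00000000
Count leading 1s
Prefix: /17


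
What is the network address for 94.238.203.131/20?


IP:   01011110.11101110.11001011.10000011
Mask: 11111111.11111111.11110000.00000000
AND operation:
Net:  01011110.11101110.11000000.00000000
Network: 94.238.192.0/20


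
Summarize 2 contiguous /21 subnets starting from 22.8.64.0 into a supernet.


Original prefix: /21
Number of subnets: 2 = 2^1
New prefix = 21 - 1 = 20
Supernet: 22.8.64.0/20


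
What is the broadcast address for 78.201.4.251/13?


Network: 78.200.0.0/13
Host bits = 19
Set all host bits to 1:
Broadcast: 78.207.255.255


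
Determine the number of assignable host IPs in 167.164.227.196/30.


Host bits = 32 - 30 = 2
Total addresses = 2^2 = 4
Usable = total - 2 (network and broadcast)
Usable hosts: 2


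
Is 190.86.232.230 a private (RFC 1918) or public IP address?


RFC 1918 private ranges:
  10.0.0.0/8 (10.0.0.0 - 10.255.255.255)
  172.16.0.0/12 (172.16.0.0 - 172.31.255.255)
  192.168.0.0/16 (192.168.0.0 - 192.168.255.255)
Public (not in any RFC 1918 range)


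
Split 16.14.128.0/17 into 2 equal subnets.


New prefix = 17 + 1 = 18
Each subnet has 16384 addresses
  16.14.128.0/18
  16.14.192.0/18
Subnets: 16.14.128.0/18, 16.14.192.0/18


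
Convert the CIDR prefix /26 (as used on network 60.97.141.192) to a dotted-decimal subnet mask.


/26 means 26 network bits, 6 host bits
Binary: 11111111111111111111111111000000
Mask: 255.255.255.192


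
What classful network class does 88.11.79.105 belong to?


First octet: 88
Binary: 01011000
0xxxxxxx -> Class A (1-126)
Class A, default mask 255.0.0.0 (/8)


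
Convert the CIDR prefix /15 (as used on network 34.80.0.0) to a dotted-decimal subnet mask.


/15 means 15 network bits, 17 host bits
Binary: 11111111111111100000000000000000
Mask: 255.254.0.0


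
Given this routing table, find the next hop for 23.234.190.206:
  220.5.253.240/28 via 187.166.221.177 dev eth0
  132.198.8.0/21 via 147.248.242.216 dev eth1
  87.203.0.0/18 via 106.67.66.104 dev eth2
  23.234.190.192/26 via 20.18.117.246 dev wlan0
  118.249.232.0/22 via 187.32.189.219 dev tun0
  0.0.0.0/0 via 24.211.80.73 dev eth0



Longest prefix match for 23.234.190.206:
  /28 220.5.253.240: no
  /21 132.198.8.0: no
  /18 87.203.0.0: no
  /26 23.234.190.192: MATCH
  /22 118.249.232.0: no
  /0 0.0.0.0: MATCH
Selected: next-hop 20.18.117.246 via wlan0 (matched /26)


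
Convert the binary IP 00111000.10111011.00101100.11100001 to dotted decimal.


00111000 = 56
10111011 = 187
00101100 = 44
11100001 = 225
IP: 56.187.44.225


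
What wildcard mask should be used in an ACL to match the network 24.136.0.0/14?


Subnet mask: 255.252.0.0
Wildcard = 255.255.255.255 - subnet mask
255 - 255 = 0
255 - 252 = 3
255 - 0 = 255
255 - 0 = 255
Wildcard: 0.3.255.255


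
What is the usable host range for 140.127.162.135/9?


Network: 140.0.0.0
Broadcast: 140.127.255.255
First usable = network + 1
Last usable = broadcast - 1
Range: 140.0.0.1 to 140.127.255.254


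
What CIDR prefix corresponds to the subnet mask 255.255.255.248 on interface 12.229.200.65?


Binary: 11111111.11111111.11111111.11111000
Count leading 1s
Prefix: /29


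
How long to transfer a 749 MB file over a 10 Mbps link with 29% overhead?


Effective throughput = 10 * (1 - 29/100) = 7.1 Mbps
File size in Mb = 749 * 8 = 5992 Mb
Time = 5992 / 7.1
Time = 843.9437 seconds


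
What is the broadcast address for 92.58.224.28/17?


Network: 92.58.128.0/17
Host bits = 15
Set all host bits to 1:
Broadcast: 92.58.255.255


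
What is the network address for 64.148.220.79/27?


IP:   01000000.10010100.11011100.01001111
Mask: 11111111.11111111.11111111.11100000
AND operation:
Net:  01000000.10010100.11011100.01000000
Network: 64.148.220.64/27


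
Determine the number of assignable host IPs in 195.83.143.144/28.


Host bits = 32 - 28 = 4
Total addresses = 2^4 = 16
Usable = total - 2 (network and broadcast)
Usable hosts: 14


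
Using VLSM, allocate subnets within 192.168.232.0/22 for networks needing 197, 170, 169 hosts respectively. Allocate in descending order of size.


197 hosts -> /24 (254 usable): 192.168.232.0/24
170 hosts -> /24 (254 usable): 192.168.233.0/24
169 hosts -> /24 (254 usable): 192.168.234.0/24
Allocation: 192.168.232.0/24 (197 hosts, 254 usable); 192.168.233.0/24 (170 hosts, 254 usable); 192.168.234.0/24 (169 hosts, 254 usable)


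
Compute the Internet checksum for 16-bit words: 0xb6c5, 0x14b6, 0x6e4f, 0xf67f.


Sum all words (with carry folding):
+ 0xb6c5 = 0xb6c5
+ 0x14b6 = 0xcb7b
+ 0x6e4f = 0x39cb
+ 0xf67f = 0x304b
One's complement: ~0x304b
Checksum = 0xcfb4


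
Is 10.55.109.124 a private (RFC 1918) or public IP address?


RFC 1918 private ranges:
  10.0.0.0/8 (10.0.0.0 - 10.255.255.255)
  172.16.0.0/12 (172.16.0.0 - 172.31.255.255)
  192.168.0.0/16 (192.168.0.0 - 192.168.255.255)
Private (in 10.0.0.0/8)


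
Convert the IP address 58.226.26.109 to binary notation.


58 = 00111010
226 = 11100010
26 = 00011010
109 = 01101101
Binary: 00111010.11100010.00011010.01101101


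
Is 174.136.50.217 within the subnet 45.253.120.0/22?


Subnet network: 45.253.120.0
Test IP AND mask: 174.136.48.0
No, 174.136.50.217 is not in 45.253.120.0/22


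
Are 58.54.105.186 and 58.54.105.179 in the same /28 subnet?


Mask: 255.255.255.240
58.54.105.186 AND mask = 58.54.105.176
58.54.105.179 AND mask = 58.54.105.176
Yes, same subnet (58.54.105.176)


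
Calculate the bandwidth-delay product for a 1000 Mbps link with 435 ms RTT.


BDP = bandwidth * RTT
= 1000 Mbps * 435 ms
= 1000 * 1e6 * 435 / 1000 bits
= 435000000 bits
= 54375000 bytes
= 53100.5859 KB
BDP = 435000000 bits (54375000 bytes)


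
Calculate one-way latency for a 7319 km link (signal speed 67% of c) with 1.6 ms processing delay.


Speed = 0.67 * 3e5 km/s = 201000 km/s
Propagation delay = 7319 / 201000 = 0.0364 s = 36.4129 ms
Processing delay = 1.6 ms
Total one-way latency = 38.0129 ms


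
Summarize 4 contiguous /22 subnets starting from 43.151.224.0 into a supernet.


Original prefix: /22
Number of subnets: 4 = 2^2
New prefix = 22 - 2 = 20
Supernet: 43.151.224.0/20
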